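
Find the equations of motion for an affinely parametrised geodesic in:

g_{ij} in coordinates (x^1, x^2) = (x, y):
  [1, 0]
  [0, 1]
Geodesic equation: d^2x^k/dλ^2 + Γ^k_{ij} (dx^i/dλ)(dx^j/dλ) = 0.
All Christoffel symbols vanish, so the geodesics are straight lines:
d^2x/dλ^2 = 0
d^2y/dλ^2 = 0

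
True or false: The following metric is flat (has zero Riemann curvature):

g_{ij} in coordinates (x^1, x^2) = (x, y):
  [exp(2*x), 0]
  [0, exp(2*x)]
Non-zero Christoffel symbols:
Γ^x_{x x} = 1
Γ^x_{y y} = -1
Γ^y_{x y} = 1
Ricci tensor: R_{xx} = 0, R_{xy} = 0, R_{yy} = 0
All R_{ij} vanish; in 2 dimensions the Riemann tensor is fully determined by the Ricci tensor, so R^i_{jkl} = 0: the metric is flat (curvilinear coordinates on flat space).
True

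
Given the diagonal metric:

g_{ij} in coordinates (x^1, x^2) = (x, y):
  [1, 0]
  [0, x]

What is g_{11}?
With x^1 = x, x^2 = y, g_{11} = g_{xx} is the row-1, column-1 entry of the matrix.
g_{11} = 1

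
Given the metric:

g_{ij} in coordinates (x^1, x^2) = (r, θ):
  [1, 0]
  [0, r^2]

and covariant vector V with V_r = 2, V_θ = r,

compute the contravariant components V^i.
Inverse metric (diagonal): g^{rr} = 1, g^{θθ} = 1/r^2
V^i = g^{ij} V_j:
V^r = (1)(2) + (0)(r) = 2
V^θ = (0)(2) + (1/r^2)(r) = 1/r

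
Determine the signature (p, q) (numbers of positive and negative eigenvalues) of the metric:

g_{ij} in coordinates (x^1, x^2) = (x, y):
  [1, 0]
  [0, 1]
The metric is diagonal, so its eigenvalues are the diagonal entries: 1, 1 (at a generic point, where coordinate-dependent entries are positive).
2 positive, 0 negative.
(2, 0) - Riemannian (positive definite)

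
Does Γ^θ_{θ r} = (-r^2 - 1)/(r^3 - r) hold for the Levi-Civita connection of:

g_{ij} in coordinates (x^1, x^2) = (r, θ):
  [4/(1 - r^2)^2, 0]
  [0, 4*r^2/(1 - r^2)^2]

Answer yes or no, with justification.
Γ^θ_{θ r} = (1/2) g^{θθ} (∂_θ g_{θr} + ∂_r g_{θθ} - ∂_θ g_{θr}) = (1/2)((1 - r^2)^2/(4*r^2))((0) + (-8*(r^3 + r)/(r^2 - 1)^3) - (0)) = (-r^2 - 1)/(r^3 - r)
This equals the proposed value (-r^2 - 1)/(r^3 - r).
Yes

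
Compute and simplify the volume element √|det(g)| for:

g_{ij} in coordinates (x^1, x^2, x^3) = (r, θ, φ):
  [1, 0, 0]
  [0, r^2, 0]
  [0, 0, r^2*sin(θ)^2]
det(g) = r^4*sin(θ)^2
√|det(g)| = r^2*sin(θ) (taking 0 < θ < π so that |sin(θ)| = sin(θ))
Volume element: dV = r^2*sin(θ) dr dθ dφ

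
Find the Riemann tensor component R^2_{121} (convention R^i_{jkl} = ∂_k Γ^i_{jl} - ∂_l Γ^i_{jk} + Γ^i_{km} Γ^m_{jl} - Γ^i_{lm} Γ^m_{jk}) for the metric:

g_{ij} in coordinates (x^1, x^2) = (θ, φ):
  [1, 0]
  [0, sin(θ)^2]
Non-zero Christoffel symbols (Γ^k_{ij} = Γ^k_{ji}):
Γ^θ_{φ φ} = -sin(2*θ)/2
Γ^φ_{θ φ} = 1/tan(θ)
R^φ_{θ φ θ} = ∂_φ Γ^φ_{θ θ} - ∂_θ Γ^φ_{θ φ} + Γ^φ_{φ m} Γ^m_{θ θ} - Γ^φ_{θ m} Γ^m_{θ φ}
  = (0) - (-1/sin(θ)^2) + (0) - (1/tan(θ)^2) = 1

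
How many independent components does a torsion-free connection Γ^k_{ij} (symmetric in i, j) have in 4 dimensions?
Γ^k_{ij} has n choices for the upper index and n(n+1)/2 independent symmetric lower index pairs.
Total = 4 × 4×5/2 = 4 × 10 = 40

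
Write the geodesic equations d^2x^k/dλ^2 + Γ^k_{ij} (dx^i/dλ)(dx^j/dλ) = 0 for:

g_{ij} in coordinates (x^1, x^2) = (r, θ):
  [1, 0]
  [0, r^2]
Geodesic equation: d^2x^k/dλ^2 + Γ^k_{ij} (dx^i/dλ)(dx^j/dλ) = 0.
Non-zero Christoffel symbols:
Γ^r_{θ θ} = -r
Γ^θ_{r θ} = 1/r
Substituting (the symmetric pair Γ^k_{ij}, Γ^k_{ji} combines into a factor 2):
d^2r/dλ^2 - r (dθ/dλ)^2 = 0
d^2θ/dλ^2 + (2/r) (dr/dλ)(dθ/dλ) = 0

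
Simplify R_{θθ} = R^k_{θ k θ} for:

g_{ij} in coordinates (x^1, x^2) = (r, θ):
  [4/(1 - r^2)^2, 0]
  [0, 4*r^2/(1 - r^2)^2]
Non-zero Christoffel symbols (Γ^k_{ij} = Γ^k_{ji}):
Γ^r_{r r} = 2*r/(1 - r^2)
Γ^r_{θ θ} = (r^3 + r)/(r^2 - 1)
Γ^θ_{r θ} = (-r^2 - 1)/(r^3 - r)
R^r_{θ r θ} = ∂_r Γ^r_{θ θ} - ∂_θ Γ^r_{θ r} + Γ^r_{r m} Γ^m_{θ θ} - Γ^r_{θ m} Γ^m_{θ r}
  = ((r^4 - 4*r^2 - 1)/(r^2 - 1)^2) - (0) + (-2*r^2*(r^2 + 1)/(r^2 - 1)^2) - (-(r^2 + 1)^2/(r^2 - 1)^2) = -4*r^2/(r^2 - 1)^2
R^θ_{θ θ θ} = 0 (a repeated index in an antisymmetric pair)
R_{θθ} = R^r_{θ r θ} + R^θ_{θ θ θ} = (-4*r^2/(r^2 - 1)^2) + (0) = -4*r^2/(r^2 - 1)^2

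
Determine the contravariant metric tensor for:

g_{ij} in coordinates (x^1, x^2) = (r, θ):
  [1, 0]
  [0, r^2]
The metric is diagonal, so g^{ij} is diagonal with entries 1/g_{ii}: diag(1, 1/(r^2)).
g^{ij}:
  [1, 0]
  [0, 1/r^2]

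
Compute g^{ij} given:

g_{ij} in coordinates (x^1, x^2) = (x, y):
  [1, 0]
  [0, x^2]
The metric is diagonal, so g^{ij} is diagonal with entries 1/g_{ii}: diag(1, 1/(x^2)).
g^{ij}:
  [1, 0]
  [0, 1/x^2]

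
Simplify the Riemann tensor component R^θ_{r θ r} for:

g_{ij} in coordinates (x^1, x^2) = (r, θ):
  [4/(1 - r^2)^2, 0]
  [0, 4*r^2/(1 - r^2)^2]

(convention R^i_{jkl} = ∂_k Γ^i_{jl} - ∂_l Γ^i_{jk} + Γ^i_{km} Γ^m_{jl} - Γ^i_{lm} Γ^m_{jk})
Non-zero Christoffel symbols (Γ^k_{ij} = Γ^k_{ji}):
Γ^r_{r r} = 2*r/(1 - r^2)
Γ^r_{θ θ} = (r^3 + r)/(r^2 - 1)
Γ^θ_{r θ} = (-r^2 - 1)/(r^3 - r)
R^θ_{r θ r} = ∂_θ Γ^θ_{r r} - ∂_r Γ^θ_{r θ} + Γ^θ_{θ m} Γ^m_{r r} - Γ^θ_{r m} Γ^m_{r θ}
  = (0) - ((r^4 + 4*r^2 - 1)/(r^3 - r)^2) + (2*(r^2 + 1)/(r^2 - 1)^2) - ((r^2 + 1)^2/(r^3 - r)^2) = -4/(r^2 - 1)^2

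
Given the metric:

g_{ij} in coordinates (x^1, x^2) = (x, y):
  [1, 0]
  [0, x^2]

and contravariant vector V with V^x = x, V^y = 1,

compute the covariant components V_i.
V_i = g_{ij} V^j:
V_x = (1)(x) + (0)(1) = x
V_y = (0)(x) + (x^2)(1) = x^2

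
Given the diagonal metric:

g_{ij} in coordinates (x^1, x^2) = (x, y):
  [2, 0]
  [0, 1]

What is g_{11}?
With x^1 = x, x^2 = y, g_{11} = g_{xx} is the row-1, column-1 entry of the matrix.
g_{11} = 2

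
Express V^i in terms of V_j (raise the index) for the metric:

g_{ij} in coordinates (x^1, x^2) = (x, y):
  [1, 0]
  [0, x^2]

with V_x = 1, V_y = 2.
Inverse metric (diagonal): g^{xx} = 1, g^{yy} = 1/x^2
V^i = g^{ij} V_j:
V^x = (1)(1) + (0)(2) = 1
V^y = (0)(1) + (1/x^2)(2) = 2/x^2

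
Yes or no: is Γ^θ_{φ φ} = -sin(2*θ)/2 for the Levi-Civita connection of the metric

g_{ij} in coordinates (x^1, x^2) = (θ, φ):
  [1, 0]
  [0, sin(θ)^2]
Γ^θ_{φ φ} = (1/2) g^{θθ} (∂_φ g_{θφ} + ∂_φ g_{θφ} - ∂_θ g_{φφ}) = (1/2)(1)((0) + (0) - (sin(2*θ))) = -sin(2*θ)/2
This equals the proposed value -sin(2*θ)/2.
Yes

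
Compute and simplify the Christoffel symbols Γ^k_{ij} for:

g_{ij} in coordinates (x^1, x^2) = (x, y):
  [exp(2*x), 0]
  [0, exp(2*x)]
Using Γ^k_{ij} = (1/2) g^{km} (∂_i g_{mj} + ∂_j g_{mi} - ∂_m g_{ij}); the metric is diagonal, so only the m = k term contributes.
Non-zero symbols (using the symmetry Γ^k_{ij} = Γ^k_{ji}):
Γ^x_{x x} = (1/2) g^{xx} (∂_x g_{xx} + ∂_x g_{xx} - ∂_x g_{xx}) = (1/2)(exp(-2*x))((2*exp(2*x)) + (2*exp(2*x)) - (2*exp(2*x))) = 1
Γ^x_{y y} = (1/2) g^{xx} (∂_y g_{xy} + ∂_y g_{xy} - ∂_x g_{yy}) = (1/2)(exp(-2*x))((0) + (0) - (2*exp(2*x))) = -1
Γ^y_{x y} = (1/2) g^{yy} (∂_x g_{yy} + ∂_y g_{yx} - ∂_y g_{xy}) = (1/2)(exp(-2*x))((2*exp(2*x)) + (0) - (0)) = 1
All other Christoffel symbols are zero.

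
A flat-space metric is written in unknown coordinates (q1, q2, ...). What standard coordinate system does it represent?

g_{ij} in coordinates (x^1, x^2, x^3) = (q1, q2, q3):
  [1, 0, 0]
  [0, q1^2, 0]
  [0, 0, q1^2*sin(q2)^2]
The line element ds^2 = dq1^2 + q1^2 dq2^2 + q1^2 sin(q2)^2 dq3^2 is dr^2 + r^2 dθ^2 + r^2 sin(θ)^2 dφ^2 with q1 = r, q2 = θ, q3 = φ.
spherical coordinates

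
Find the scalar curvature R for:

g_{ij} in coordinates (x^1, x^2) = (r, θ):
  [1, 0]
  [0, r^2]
Non-zero Christoffel symbols (Γ^k_{ij} = Γ^k_{ji}):
Γ^r_{θ θ} = -r
Γ^θ_{r θ} = 1/r
Ricci tensor (R_{ij} = R^k_{ikj}): R_{rr} = 0, R_{rθ} = 0, R_{θθ} = 0
Inverse metric: g^{rr} = 1, g^{θθ} = 1/r^2
R = g^{ij} R_{ij} = (1)(0) + (1/r^2)(0) = 0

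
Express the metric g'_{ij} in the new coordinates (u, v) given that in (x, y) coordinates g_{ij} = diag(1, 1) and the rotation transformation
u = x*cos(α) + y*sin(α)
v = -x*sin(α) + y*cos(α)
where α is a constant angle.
Invert the transformation: x = u*cos(α) - v*sin(α), y = u*sin(α) + v*cos(α)
g'_{ij} = (∂x^k/∂x'^i)(∂x^l/∂x'^j) g_{kl}; with g_{kl} = δ_{kl} this is Σ_k (∂x^k/∂x'^i)(∂x^k/∂x'^j).
Jacobian: ∂x/∂u = cos(α), ∂x/∂v = -sin(α), ∂y/∂u = sin(α), ∂y/∂v = cos(α)
g'_{uu} = (cos(α))(cos(α)) + (sin(α))(sin(α)) = 1
g'_{uv} = (cos(α))(-sin(α)) + (sin(α))(cos(α)) = 0
g'_{vv} = (-sin(α))(-sin(α)) + (cos(α))(cos(α)) = 1
g'_{ij} = diag(1, 1)
The Euclidean metric is invariant under rotations.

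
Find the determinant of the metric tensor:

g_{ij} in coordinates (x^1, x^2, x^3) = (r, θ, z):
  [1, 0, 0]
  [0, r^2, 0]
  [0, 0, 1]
Diagonal metric: det(g) = g_{11}·g_{22}·g_{33}
= (1)·(r^2)·(1)
det(g) = r^2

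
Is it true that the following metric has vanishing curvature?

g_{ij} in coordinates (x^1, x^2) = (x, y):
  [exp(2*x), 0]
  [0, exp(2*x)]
Non-zero Christoffel symbols:
Γ^x_{x x} = 1
Γ^x_{y y} = -1
Γ^y_{x y} = 1
Ricci tensor: R_{xx} = 0, R_{xy} = 0, R_{yy} = 0
All R_{ij} vanish; in 2 dimensions the Riemann tensor is fully determined by the Ricci tensor, so R^i_{jkl} = 0: the metric is flat (curvilinear coordinates on flat space).
Yes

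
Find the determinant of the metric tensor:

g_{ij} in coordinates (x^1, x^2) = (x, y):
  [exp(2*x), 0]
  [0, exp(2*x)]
For a 2×2 metric: det(g) = g_{11}·g_{22} - g_{12}·g_{21}
= (exp(2*x))·(exp(2*x)) - (0)·(0)
= exp(4*x) - 0
det(g) = exp(4*x)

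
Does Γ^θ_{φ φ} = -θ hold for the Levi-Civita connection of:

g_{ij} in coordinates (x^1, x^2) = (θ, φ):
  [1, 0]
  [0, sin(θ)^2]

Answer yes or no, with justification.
Γ^θ_{φ φ} = (1/2) g^{θθ} (∂_φ g_{θφ} + ∂_φ g_{θφ} - ∂_θ g_{φφ}) = (1/2)(1)((0) + (0) - (sin(2*θ))) = -sin(2*θ)/2
This differs from the proposed value -θ.
No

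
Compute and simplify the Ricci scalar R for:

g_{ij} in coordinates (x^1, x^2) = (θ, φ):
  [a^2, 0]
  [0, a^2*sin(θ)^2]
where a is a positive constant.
Non-zero Christoffel symbols (Γ^k_{ij} = Γ^k_{ji}):
Γ^θ_{φ φ} = -sin(2*θ)/2
Γ^φ_{θ φ} = 1/tan(θ)
Ricci tensor (R_{ij} = R^k_{ikj}): R_{θθ} = 1, R_{θφ} = 0, R_{φφ} = sin(θ)^2
Inverse metric: g^{θθ} = 1/a^2, g^{φφ} = 1/(a^2*sin(θ)^2)
R = g^{ij} R_{ij} = (1/a^2)(1) + (1/(a^2*sin(θ)^2))(sin(θ)^2) = 2/a^2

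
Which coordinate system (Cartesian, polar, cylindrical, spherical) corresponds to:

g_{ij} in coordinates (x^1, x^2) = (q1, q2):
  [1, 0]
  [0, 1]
All components are constant and the metric is the identity, i.e. orthonormal rectilinear coordinates.
Cartesian (2D) coordinates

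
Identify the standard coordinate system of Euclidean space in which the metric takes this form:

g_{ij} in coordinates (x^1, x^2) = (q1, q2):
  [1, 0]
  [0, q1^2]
The line element ds^2 = dq1^2 + q1^2 dq2^2 is dr^2 + r^2 dθ^2 with q1 = r, q2 = θ.
polar coordinates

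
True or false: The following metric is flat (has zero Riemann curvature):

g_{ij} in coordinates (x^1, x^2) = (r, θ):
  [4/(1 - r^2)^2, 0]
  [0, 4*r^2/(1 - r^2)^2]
Non-zero Christoffel symbols:
Γ^r_{r r} = 2*r/(1 - r^2)
Γ^r_{θ θ} = (r^3 + r)/(r^2 - 1)
Γ^θ_{r θ} = (-r^2 - 1)/(r^3 - r)
Ricci tensor: R_{rr} = -4/(r^2 - 1)^2, R_{rθ} = 0, R_{θθ} = -4*r^2/(r^2 - 1)^2
The Ricci tensor is non-zero, so the Riemann tensor is non-zero: not flat.
False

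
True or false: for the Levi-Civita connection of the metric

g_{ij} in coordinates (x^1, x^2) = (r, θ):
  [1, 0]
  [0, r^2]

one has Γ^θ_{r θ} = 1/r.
Γ^θ_{r θ} = (1/2) g^{θθ} (∂_r g_{θθ} + ∂_θ g_{θr} - ∂_θ g_{rθ}) = (1/2)(1/r^2)((2*r) + (0) - (0)) = 1/r
This equals the proposed value 1/r.
True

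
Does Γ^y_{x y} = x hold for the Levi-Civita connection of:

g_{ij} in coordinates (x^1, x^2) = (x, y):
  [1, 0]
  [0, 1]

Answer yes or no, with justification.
Γ^y_{x y} = (1/2) g^{yy} (∂_x g_{yy} + ∂_y g_{yx} - ∂_y g_{xy}) = (1/2)(1)((0) + (0) - (0)) = 0
This differs from the proposed value x.
No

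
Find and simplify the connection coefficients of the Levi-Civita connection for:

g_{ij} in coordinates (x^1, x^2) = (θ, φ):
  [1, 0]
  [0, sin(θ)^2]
Using Γ^k_{ij} = (1/2) g^{km} (∂_i g_{mj} + ∂_j g_{mi} - ∂_m g_{ij}); the metric is diagonal, so only the m = k term contributes.
Non-zero symbols (using the symmetry Γ^k_{ij} = Γ^k_{ji}):
Γ^θ_{φ φ} = (1/2) g^{θθ} (∂_φ g_{θφ} + ∂_φ g_{θφ} - ∂_θ g_{φφ}) = (1/2)(1)((0) + (0) - (sin(2*θ))) = -sin(2*θ)/2
Γ^φ_{θ φ} = (1/2) g^{φφ} (∂_θ g_{φφ} + ∂_φ g_{φθ} - ∂_φ g_{θφ}) = (1/2)(1/sin(θ)^2)((sin(2*θ)) + (0) - (0)) = 1/tan(θ)
All other Christoffel symbols are zero.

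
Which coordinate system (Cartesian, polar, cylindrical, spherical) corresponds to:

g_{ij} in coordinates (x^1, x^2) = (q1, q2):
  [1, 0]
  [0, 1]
All components are constant and the metric is the identity, i.e. orthonormal rectilinear coordinates.
Cartesian (2D) coordinates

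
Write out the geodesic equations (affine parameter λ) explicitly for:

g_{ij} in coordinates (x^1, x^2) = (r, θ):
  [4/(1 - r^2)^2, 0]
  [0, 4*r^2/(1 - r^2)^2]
Geodesic equation: d^2x^k/dλ^2 + Γ^k_{ij} (dx^i/dλ)(dx^j/dλ) = 0.
Non-zero Christoffel symbols:
Γ^r_{r r} = 2*r/(1 - r^2)
Γ^r_{θ θ} = (r^3 + r)/(r^2 - 1)
Γ^θ_{r θ} = (-r^2 - 1)/(r^3 - r)
Substituting (the symmetric pair Γ^k_{ij}, Γ^k_{ji} combines into a factor 2):
d^2r/dλ^2 + (2*r/(1 - r^2)) (dr/dλ)^2 + ((r^3 + r)/(r^2 - 1)) (dθ/dλ)^2 = 0
d^2θ/dλ^2 + ((-2*r^2 - 2)/(r^3 - r)) (dr/dλ)(dθ/dλ) = 0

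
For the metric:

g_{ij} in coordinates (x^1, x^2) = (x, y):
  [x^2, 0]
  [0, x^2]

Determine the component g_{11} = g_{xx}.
With x^1 = x, x^2 = y, g_{11} = g_{xx} is the row-1, column-1 entry of the matrix.
g_{11} = x^2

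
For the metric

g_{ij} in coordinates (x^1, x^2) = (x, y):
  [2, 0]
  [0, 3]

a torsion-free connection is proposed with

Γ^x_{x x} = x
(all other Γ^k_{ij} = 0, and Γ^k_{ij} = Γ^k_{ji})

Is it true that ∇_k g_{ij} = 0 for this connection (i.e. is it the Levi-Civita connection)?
Using ∇_k g_{ij} = ∂_k g_{ij} - Γ^m_{ki} g_{mj} - Γ^m_{kj} g_{im}:
∇_x g_{xx} = (0) - (2*x) - (2*x) = -4*x ≠ 0
So the connection is not metric compatible (it is not the Levi-Civita connection).
No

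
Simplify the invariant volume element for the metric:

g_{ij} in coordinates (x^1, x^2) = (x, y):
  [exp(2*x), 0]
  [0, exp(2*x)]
det(g) = exp(4*x)
√|det(g)| = exp(2*x)
Volume element: dV = exp(2*x) dx dy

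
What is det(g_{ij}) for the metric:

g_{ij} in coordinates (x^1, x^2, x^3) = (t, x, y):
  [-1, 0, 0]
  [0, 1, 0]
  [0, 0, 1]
Diagonal metric: det(g) = g_{11}·g_{22}·g_{33}
= (-1)·(1)·(1)
det(g) = -1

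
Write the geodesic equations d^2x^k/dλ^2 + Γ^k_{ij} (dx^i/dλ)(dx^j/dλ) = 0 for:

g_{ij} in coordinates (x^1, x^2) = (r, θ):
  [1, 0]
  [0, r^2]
Geodesic equation: d^2x^k/dλ^2 + Γ^k_{ij} (dx^i/dλ)(dx^j/dλ) = 0.
Non-zero Christoffel symbols:
Γ^r_{θ θ} = -r
Γ^θ_{r θ} = 1/r
Substituting (the symmetric pair Γ^k_{ij}, Γ^k_{ji} combines into a factor 2):
d^2r/dλ^2 - r (dθ/dλ)^2 = 0
d^2θ/dλ^2 + (2/r) (dr/dλ)(dθ/dλ) = 0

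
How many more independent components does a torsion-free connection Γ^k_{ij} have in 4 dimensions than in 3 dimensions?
Independent components in n dimensions: n × n(n+1)/2 = n^2(n+1)/2.
4D: 4 × 10 = 40
3D: 3 × 6 = 18
Difference = 40 - 18 = 22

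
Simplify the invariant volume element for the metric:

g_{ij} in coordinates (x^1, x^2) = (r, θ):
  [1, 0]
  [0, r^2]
det(g) = r^2
√|det(g)| = r
Volume element: dV = r dr dθ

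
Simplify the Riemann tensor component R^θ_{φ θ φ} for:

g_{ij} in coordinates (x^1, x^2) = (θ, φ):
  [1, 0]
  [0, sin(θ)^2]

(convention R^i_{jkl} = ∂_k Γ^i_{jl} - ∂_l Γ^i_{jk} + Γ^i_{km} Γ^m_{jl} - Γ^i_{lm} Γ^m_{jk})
Non-zero Christoffel symbols (Γ^k_{ij} = Γ^k_{ji}):
Γ^θ_{φ φ} = -sin(2*θ)/2
Γ^φ_{θ φ} = 1/tan(θ)
R^θ_{φ θ φ} = ∂_θ Γ^θ_{φ φ} - ∂_φ Γ^θ_{φ θ} + Γ^θ_{θ m} Γ^m_{φ φ} - Γ^θ_{φ m} Γ^m_{φ θ}
  = (-cos(2*θ)) - (0) + (0) - (-cos(θ)^2) = sin(θ)^2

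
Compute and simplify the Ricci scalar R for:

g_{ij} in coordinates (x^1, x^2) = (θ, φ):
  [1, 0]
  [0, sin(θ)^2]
Non-zero Christoffel symbols (Γ^k_{ij} = Γ^k_{ji}):
Γ^θ_{φ φ} = -sin(2*θ)/2
Γ^φ_{θ φ} = 1/tan(θ)
Ricci tensor (R_{ij} = R^k_{ikj}): R_{θθ} = 1, R_{θφ} = 0, R_{φφ} = sin(θ)^2
Inverse metric: g^{θθ} = 1, g^{φφ} = 1/sin(θ)^2
R = g^{ij} R_{ij} = (1)(1) + (1/sin(θ)^2)(sin(θ)^2) = 2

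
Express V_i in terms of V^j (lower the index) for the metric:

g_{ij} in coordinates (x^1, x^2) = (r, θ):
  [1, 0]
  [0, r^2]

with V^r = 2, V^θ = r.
V_i = g_{ij} V^j:
V_r = (1)(2) + (0)(r) = 2
V_θ = (0)(2) + (r^2)(r) = r^3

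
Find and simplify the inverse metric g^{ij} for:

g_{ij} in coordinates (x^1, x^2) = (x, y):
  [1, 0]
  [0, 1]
The metric is diagonal, so g^{ij} is diagonal with entries 1/g_{ii}: diag(1, 1).
g^{ij}:
  [1, 0]
  [0, 1]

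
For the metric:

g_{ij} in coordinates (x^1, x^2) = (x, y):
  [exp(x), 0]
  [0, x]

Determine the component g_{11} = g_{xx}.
With x^1 = x, x^2 = y, g_{11} = g_{xx} is the row-1, column-1 entry of the matrix.
g_{11} = exp(x)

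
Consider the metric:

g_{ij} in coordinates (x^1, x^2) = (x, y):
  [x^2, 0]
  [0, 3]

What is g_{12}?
With x^1 = x, x^2 = y, g_{12} = g_{xy} is the row-1, column-2 entry of the matrix.
g_{12} = 0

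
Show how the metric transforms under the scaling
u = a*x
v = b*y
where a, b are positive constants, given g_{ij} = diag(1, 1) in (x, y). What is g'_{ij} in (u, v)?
Invert the transformation: x = u/a, y = v/b
g'_{ij} = (∂x^k/∂x'^i)(∂x^l/∂x'^j) g_{kl}; with g_{kl} = δ_{kl} this is Σ_k (∂x^k/∂x'^i)(∂x^k/∂x'^j).
Jacobian: ∂x/∂u = 1/a, ∂x/∂v = 0, ∂y/∂u = 0, ∂y/∂v = 1/b
g'_{uu} = (1/a)(1/a) + (0)(0) = 1/a^2
g'_{uv} = (1/a)(0) + (0)(1/b) = 0
g'_{vv} = (0)(0) + (1/b)(1/b) = 1/b^2
g'_{ij} = diag(1/a^2, 1/b^2)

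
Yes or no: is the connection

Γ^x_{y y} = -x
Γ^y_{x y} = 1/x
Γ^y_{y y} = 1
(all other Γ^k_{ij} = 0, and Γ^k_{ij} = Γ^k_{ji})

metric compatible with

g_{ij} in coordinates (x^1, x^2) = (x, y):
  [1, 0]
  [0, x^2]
Using ∇_k g_{ij} = ∂_k g_{ij} - Γ^m_{ki} g_{mj} - Γ^m_{kj} g_{im}:
∇_y g_{yy} = (0) - (x^2) - (x^2) = -2*x^2 ≠ 0
So the connection is not metric compatible (it is not the Levi-Civita connection).
No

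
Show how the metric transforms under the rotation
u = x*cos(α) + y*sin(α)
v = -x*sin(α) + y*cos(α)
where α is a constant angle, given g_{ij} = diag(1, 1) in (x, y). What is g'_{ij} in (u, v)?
Invert the transformation: x = u*cos(α) - v*sin(α), y = u*sin(α) + v*cos(α)
g'_{ij} = (∂x^k/∂x'^i)(∂x^l/∂x'^j) g_{kl}; with g_{kl} = δ_{kl} this is Σ_k (∂x^k/∂x'^i)(∂x^k/∂x'^j).
Jacobian: ∂x/∂u = cos(α), ∂x/∂v = -sin(α), ∂y/∂u = sin(α), ∂y/∂v = cos(α)
g'_{uu} = (cos(α))(cos(α)) + (sin(α))(sin(α)) = 1
g'_{uv} = (cos(α))(-sin(α)) + (sin(α))(cos(α)) = 0
g'_{vv} = (-sin(α))(-sin(α)) + (cos(α))(cos(α)) = 1
g'_{ij} = diag(1, 1)
The Euclidean metric is invariant under rotations.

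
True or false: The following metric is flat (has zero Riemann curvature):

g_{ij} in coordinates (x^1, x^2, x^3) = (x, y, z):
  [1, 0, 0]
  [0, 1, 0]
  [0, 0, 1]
All metric components are constant, so every Christoffel symbol vanishes and R^i_{jkl} = 0.
True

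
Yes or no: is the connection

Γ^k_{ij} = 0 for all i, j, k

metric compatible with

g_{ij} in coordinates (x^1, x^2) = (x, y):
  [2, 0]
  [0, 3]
Using ∇_k g_{ij} = ∂_k g_{ij} - Γ^m_{ki} g_{mj} - Γ^m_{kj} g_{im}:
e.g. ∇_x g_{yy} = (0) - (0) - (0) = 0
Every component ∇_k g_{ij} vanishes: the connection is metric compatible.
Yes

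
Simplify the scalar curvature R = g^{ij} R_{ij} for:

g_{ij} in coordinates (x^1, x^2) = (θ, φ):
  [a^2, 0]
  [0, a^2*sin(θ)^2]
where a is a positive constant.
Non-zero Christoffel symbols (Γ^k_{ij} = Γ^k_{ji}):
Γ^θ_{φ φ} = -sin(2*θ)/2
Γ^φ_{θ φ} = 1/tan(θ)
Ricci tensor (R_{ij} = R^k_{ikj}): R_{θθ} = 1, R_{θφ} = 0, R_{φφ} = sin(θ)^2
Inverse metric: g^{θθ} = 1/a^2, g^{φφ} = 1/(a^2*sin(θ)^2)
R = g^{ij} R_{ij} = (1/a^2)(1) + (1/(a^2*sin(θ)^2))(sin(θ)^2) = 2/a^2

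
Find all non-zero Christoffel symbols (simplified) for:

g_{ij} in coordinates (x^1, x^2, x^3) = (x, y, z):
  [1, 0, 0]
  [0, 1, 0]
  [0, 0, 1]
Using Γ^k_{ij} = (1/2) g^{km} (∂_i g_{mj} + ∂_j g_{mi} - ∂_m g_{ij}); the metric is diagonal, so only the m = k term contributes.
Every metric component is constant, so all ∂_m g_{ij} = 0 and every Christoffel symbol vanishes.
All Christoffel symbols are zero.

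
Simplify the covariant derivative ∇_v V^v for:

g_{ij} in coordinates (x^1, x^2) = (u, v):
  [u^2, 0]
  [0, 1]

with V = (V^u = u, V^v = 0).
Non-zero Christoffel symbols:
Γ^u_{u u} = 1/u
∇_v V^v = ∂_v V^v + Γ^v_{v j} V^j
  = (0) + (0)(u) + (0)(0)
  = 0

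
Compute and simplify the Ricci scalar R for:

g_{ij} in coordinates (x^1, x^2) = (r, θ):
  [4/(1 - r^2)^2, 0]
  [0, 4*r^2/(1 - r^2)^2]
Non-zero Christoffel symbols (Γ^k_{ij} = Γ^k_{ji}):
Γ^r_{r r} = 2*r/(1 - r^2)
Γ^r_{θ θ} = (r^3 + r)/(r^2 - 1)
Γ^θ_{r θ} = (-r^2 - 1)/(r^3 - r)
Ricci tensor (R_{ij} = R^k_{ikj}): R_{rr} = -4/(r^2 - 1)^2, R_{rθ} = 0, R_{θθ} = -4*r^2/(r^2 - 1)^2
Inverse metric: g^{rr} = (1 - r^2)^2/4, g^{θθ} = (1 - r^2)^2/(4*r^2)
R = g^{ij} R_{ij} = ((1 - r^2)^2/4)(-4/(r^2 - 1)^2) + ((1 - r^2)^2/(4*r^2))(-4*r^2/(r^2 - 1)^2) = -2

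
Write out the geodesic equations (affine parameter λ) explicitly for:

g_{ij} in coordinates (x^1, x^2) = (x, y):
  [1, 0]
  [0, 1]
Geodesic equation: d^2x^k/dλ^2 + Γ^k_{ij} (dx^i/dλ)(dx^j/dλ) = 0.
All Christoffel symbols vanish, so the geodesics are straight lines:
d^2x/dλ^2 = 0
d^2y/dλ^2 = 0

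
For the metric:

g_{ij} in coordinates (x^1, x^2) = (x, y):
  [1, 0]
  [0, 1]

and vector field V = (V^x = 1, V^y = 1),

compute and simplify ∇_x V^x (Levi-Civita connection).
All Christoffel symbols are zero.
∇_x V^x = ∂_x V^x + Γ^x_{x j} V^j
  = (0) + (0)(1) + (0)(1)
  = 0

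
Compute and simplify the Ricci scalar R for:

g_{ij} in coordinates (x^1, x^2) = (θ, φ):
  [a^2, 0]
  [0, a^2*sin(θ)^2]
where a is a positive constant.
Non-zero Christoffel symbols (Γ^k_{ij} = Γ^k_{ji}):
Γ^θ_{φ φ} = -sin(2*θ)/2
Γ^φ_{θ φ} = 1/tan(θ)
Ricci tensor (R_{ij} = R^k_{ikj}): R_{θθ} = 1, R_{θφ} = 0, R_{φφ} = sin(θ)^2
Inverse metric: g^{θθ} = 1/a^2, g^{φφ} = 1/(a^2*sin(θ)^2)
R = g^{ij} R_{ij} = (1/a^2)(1) + (1/(a^2*sin(θ)^2))(sin(θ)^2) = 2/a^2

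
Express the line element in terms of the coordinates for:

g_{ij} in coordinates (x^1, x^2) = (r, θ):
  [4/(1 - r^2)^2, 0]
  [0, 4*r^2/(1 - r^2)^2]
ds^2 = g_{ij} dx^i dx^j; only the non-zero components contribute.
ds^2 = (4/(1 - r^2)^2) dr^2 + (4*r^2/(1 - r^2)^2) dθ^2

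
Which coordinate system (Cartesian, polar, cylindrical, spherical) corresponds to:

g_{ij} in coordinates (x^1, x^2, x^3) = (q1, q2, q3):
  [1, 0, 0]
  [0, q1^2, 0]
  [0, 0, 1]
The line element ds^2 = dq1^2 + q1^2 dq2^2 + dq3^2 is dr^2 + r^2 dθ^2 + dz^2 with q1 = r, q2 = θ, q3 = z.
cylindrical coordinates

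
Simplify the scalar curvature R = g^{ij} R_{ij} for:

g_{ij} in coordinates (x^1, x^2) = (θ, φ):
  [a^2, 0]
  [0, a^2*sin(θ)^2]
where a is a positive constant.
Non-zero Christoffel symbols (Γ^k_{ij} = Γ^k_{ji}):
Γ^θ_{φ φ} = -sin(2*θ)/2
Γ^φ_{θ φ} = 1/tan(θ)
Ricci tensor (R_{ij} = R^k_{ikj}): R_{θθ} = 1, R_{θφ} = 0, R_{φφ} = sin(θ)^2
Inverse metric: g^{θθ} = 1/a^2, g^{φφ} = 1/(a^2*sin(θ)^2)
R = g^{ij} R_{ij} = (1/a^2)(1) + (1/(a^2*sin(θ)^2))(sin(θ)^2) = 2/a^2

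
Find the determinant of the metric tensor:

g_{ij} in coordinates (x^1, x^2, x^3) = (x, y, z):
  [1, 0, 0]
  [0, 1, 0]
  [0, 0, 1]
Diagonal metric: det(g) = g_{11}·g_{22}·g_{33}
= (1)·(1)·(1)
det(g) = 1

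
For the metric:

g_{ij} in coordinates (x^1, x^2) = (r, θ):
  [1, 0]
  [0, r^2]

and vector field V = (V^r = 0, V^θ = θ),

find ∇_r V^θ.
Non-zero Christoffel symbols:
Γ^r_{θ θ} = -r
Γ^θ_{r θ} = 1/r
∇_r V^θ = ∂_r V^θ + Γ^θ_{r j} V^j
  = (0) + (0)(0) + (1/r)(θ)
  = θ/r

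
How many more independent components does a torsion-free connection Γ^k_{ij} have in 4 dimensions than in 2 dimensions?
Independent components in n dimensions: n × n(n+1)/2 = n^2(n+1)/2.
4D: 4 × 10 = 40
2D: 2 × 3 = 6
Difference = 40 - 6 = 34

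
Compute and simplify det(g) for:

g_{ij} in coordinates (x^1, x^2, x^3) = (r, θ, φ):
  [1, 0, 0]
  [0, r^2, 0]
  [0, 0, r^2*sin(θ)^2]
Diagonal metric: det(g) = g_{11}·g_{22}·g_{33}
= (1)·(r^2)·(r^2*sin(θ)^2)
det(g) = r^4*sin(θ)^2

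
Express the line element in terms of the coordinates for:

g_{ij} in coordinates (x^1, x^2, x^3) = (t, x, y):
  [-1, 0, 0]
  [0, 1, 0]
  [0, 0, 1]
ds^2 = g_{ij} dx^i dx^j; only the non-zero components contribute.
ds^2 = -dt^2 + dx^2 + dy^2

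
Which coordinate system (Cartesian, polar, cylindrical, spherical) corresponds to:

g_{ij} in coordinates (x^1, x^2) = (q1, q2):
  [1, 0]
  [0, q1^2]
The line element ds^2 = dq1^2 + q1^2 dq2^2 is dr^2 + r^2 dθ^2 with q1 = r, q2 = θ.
polar coordinates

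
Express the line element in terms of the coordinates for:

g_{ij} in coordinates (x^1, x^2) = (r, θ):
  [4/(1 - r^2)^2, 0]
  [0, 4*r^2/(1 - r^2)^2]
ds^2 = g_{ij} dx^i dx^j; only the non-zero components contribute.
ds^2 = (4/(1 - r^2)^2) dr^2 + (4*r^2/(1 - r^2)^2) dθ^2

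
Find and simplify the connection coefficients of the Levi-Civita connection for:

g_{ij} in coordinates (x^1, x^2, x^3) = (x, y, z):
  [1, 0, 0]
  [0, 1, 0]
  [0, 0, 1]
Using Γ^k_{ij} = (1/2) g^{km} (∂_i g_{mj} + ∂_j g_{mi} - ∂_m g_{ij}); the metric is diagonal, so only the m = k term contributes.
Every metric component is constant, so all ∂_m g_{ij} = 0 and every Christoffel symbol vanishes.
All Christoffel symbols are zero.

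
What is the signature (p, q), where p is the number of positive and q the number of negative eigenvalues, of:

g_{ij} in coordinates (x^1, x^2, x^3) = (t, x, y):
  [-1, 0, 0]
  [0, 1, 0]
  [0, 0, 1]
The metric is diagonal, so its eigenvalues are the diagonal entries: -1, 1, 1 (at a generic point, where coordinate-dependent entries are positive).
2 positive, 1 negative.
(2, 1) - Lorentzian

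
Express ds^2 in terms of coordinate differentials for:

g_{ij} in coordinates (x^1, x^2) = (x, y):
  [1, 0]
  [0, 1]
ds^2 = g_{ij} dx^i dx^j; only the non-zero components contribute.
ds^2 = dx^2 + dy^2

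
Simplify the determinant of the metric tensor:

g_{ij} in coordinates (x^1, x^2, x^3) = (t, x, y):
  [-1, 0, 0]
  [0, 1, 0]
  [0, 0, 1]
Diagonal metric: det(g) = g_{11}·g_{22}·g_{33}
= (-1)·(1)·(1)
det(g) = -1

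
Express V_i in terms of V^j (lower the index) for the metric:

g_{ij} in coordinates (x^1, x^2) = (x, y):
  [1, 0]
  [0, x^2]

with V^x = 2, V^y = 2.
V_i = g_{ij} V^j:
V_x = (1)(2) + (0)(2) = 2
V_y = (0)(2) + (x^2)(2) = 2*x^2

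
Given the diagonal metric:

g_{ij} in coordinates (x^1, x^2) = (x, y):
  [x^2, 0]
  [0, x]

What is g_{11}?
With x^1 = x, x^2 = y, g_{11} = g_{xx} is the row-1, column-1 entry of the matrix.
g_{11} = x^2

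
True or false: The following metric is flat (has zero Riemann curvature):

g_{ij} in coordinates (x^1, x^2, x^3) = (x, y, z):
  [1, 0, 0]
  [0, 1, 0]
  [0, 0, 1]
All metric components are constant, so every Christoffel symbol vanishes and R^i_{jkl} = 0.
True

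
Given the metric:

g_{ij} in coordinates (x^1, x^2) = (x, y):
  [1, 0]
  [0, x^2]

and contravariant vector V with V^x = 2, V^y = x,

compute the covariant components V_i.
V_i = g_{ij} V^j:
V_x = (1)(2) + (0)(x) = 2
V_y = (0)(2) + (x^2)(x) = x^3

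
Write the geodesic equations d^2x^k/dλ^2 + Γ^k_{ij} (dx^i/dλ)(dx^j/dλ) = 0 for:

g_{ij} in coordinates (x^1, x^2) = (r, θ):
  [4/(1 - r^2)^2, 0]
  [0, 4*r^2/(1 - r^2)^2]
Geodesic equation: d^2x^k/dλ^2 + Γ^k_{ij} (dx^i/dλ)(dx^j/dλ) = 0.
Non-zero Christoffel symbols:
Γ^r_{r r} = 2*r/(1 - r^2)
Γ^r_{θ θ} = (r^3 + r)/(r^2 - 1)
Γ^θ_{r θ} = (-r^2 - 1)/(r^3 - r)
Substituting (the symmetric pair Γ^k_{ij}, Γ^k_{ji} combines into a factor 2):
d^2r/dλ^2 + (2*r/(1 - r^2)) (dr/dλ)^2 + ((r^3 + r)/(r^2 - 1)) (dθ/dλ)^2 = 0
d^2θ/dλ^2 + ((-2*r^2 - 2)/(r^3 - r)) (dr/dλ)(dθ/dλ) = 0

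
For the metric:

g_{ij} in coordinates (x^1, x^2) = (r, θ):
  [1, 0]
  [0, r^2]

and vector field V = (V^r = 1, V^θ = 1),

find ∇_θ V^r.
Non-zero Christoffel symbols:
Γ^r_{θ θ} = -r
Γ^θ_{r θ} = 1/r
∇_θ V^r = ∂_θ V^r + Γ^r_{θ j} V^j
  = (0) + (0)(1) + (-r)(1)
  = -r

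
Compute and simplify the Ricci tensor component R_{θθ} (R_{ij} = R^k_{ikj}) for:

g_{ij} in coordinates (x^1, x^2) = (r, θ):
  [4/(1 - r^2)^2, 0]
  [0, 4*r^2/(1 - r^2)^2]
Non-zero Christoffel symbols (Γ^k_{ij} = Γ^k_{ji}):
Γ^r_{r r} = 2*r/(1 - r^2)
Γ^r_{θ θ} = (r^3 + r)/(r^2 - 1)
Γ^θ_{r θ} = (-r^2 - 1)/(r^3 - r)
R^r_{θ r θ} = ∂_r Γ^r_{θ θ} - ∂_θ Γ^r_{θ r} + Γ^r_{r m} Γ^m_{θ θ} - Γ^r_{θ m} Γ^m_{θ r}
  = ((r^4 - 4*r^2 - 1)/(r^2 - 1)^2) - (0) + (-2*r^2*(r^2 + 1)/(r^2 - 1)^2) - (-(r^2 + 1)^2/(r^2 - 1)^2) = -4*r^2/(r^2 - 1)^2
R^θ_{θ θ θ} = 0 (a repeated index in an antisymmetric pair)
R_{θθ} = R^r_{θ r θ} + R^θ_{θ θ θ} = (-4*r^2/(r^2 - 1)^2) + (0) = -4*r^2/(r^2 - 1)^2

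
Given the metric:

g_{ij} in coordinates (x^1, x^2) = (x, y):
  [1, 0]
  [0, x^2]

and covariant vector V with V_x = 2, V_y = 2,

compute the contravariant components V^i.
Inverse metric (diagonal): g^{xx} = 1, g^{yy} = 1/x^2
V^i = g^{ij} V_j:
V^x = (1)(2) + (0)(2) = 2
V^y = (0)(2) + (1/x^2)(2) = 2/x^2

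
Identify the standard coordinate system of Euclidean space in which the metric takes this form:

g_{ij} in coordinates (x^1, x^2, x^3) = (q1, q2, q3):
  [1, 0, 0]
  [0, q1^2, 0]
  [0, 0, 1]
The line element ds^2 = dq1^2 + q1^2 dq2^2 + dq3^2 is dr^2 + r^2 dθ^2 + dz^2 with q1 = r, q2 = θ, q3 = z.
cylindrical coordinates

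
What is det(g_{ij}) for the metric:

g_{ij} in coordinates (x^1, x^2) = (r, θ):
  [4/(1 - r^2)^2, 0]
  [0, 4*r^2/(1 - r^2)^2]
For a 2×2 metric: det(g) = g_{11}·g_{22} - g_{12}·g_{21}
= (4/(1 - r^2)^2)·(4*r^2/(1 - r^2)^2) - (0)·(0)
= 16*r^2/(1 - r^2)^4 - 0
det(g) = 16*r^2/(1 - r^2)^4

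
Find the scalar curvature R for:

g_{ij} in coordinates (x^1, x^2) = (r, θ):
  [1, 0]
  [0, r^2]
Non-zero Christoffel symbols (Γ^k_{ij} = Γ^k_{ji}):
Γ^r_{θ θ} = -r
Γ^θ_{r θ} = 1/r
Ricci tensor (R_{ij} = R^k_{ikj}): R_{rr} = 0, R_{rθ} = 0, R_{θθ} = 0
Inverse metric: g^{rr} = 1, g^{θθ} = 1/r^2
R = g^{ij} R_{ij} = (1)(0) + (1/r^2)(0) = 0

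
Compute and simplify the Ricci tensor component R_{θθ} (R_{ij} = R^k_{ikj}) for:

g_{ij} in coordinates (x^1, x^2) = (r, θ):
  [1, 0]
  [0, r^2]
Non-zero Christoffel symbols (Γ^k_{ij} = Γ^k_{ji}):
Γ^r_{θ θ} = -r
Γ^θ_{r θ} = 1/r
R^r_{θ r θ} = ∂_r Γ^r_{θ θ} - ∂_θ Γ^r_{θ r} + Γ^r_{r m} Γ^m_{θ θ} - Γ^r_{θ m} Γ^m_{θ r}
  = (-1) - (0) + (0) - (-1) = 0
R^θ_{θ θ θ} = 0 (a repeated index in an antisymmetric pair)
R_{θθ} = R^r_{θ r θ} + R^θ_{θ θ θ} = (0) + (0) = 0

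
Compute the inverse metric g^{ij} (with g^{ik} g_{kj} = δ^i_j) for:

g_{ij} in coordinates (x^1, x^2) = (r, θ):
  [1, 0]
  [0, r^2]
The metric is diagonal, so g^{ij} is diagonal with entries 1/g_{ii}: diag(1, 1/(r^2)).
g^{ij}:
  [1, 0]
  [0, 1/r^2]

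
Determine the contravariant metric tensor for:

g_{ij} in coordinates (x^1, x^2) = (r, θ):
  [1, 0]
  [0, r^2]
The metric is diagonal, so g^{ij} is diagonal with entries 1/g_{ii}: diag(1, 1/(r^2)).
g^{ij}:
  [1, 0]
  [0, 1/r^2]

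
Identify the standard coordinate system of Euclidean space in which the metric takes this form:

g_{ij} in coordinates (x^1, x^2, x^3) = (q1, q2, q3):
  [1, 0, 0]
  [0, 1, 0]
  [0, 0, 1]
All components are constant and the metric is the identity, i.e. orthonormal rectilinear coordinates.
Cartesian (3D) coordinates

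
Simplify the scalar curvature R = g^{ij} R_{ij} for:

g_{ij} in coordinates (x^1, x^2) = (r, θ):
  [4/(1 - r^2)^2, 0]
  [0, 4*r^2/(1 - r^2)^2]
Non-zero Christoffel symbols (Γ^k_{ij} = Γ^k_{ji}):
Γ^r_{r r} = 2*r/(1 - r^2)
Γ^r_{θ θ} = (r^3 + r)/(r^2 - 1)
Γ^θ_{r θ} = (-r^2 - 1)/(r^3 - r)
Ricci tensor (R_{ij} = R^k_{ikj}): R_{rr} = -4/(r^2 - 1)^2, R_{rθ} = 0, R_{θθ} = -4*r^2/(r^2 - 1)^2
Inverse metric: g^{rr} = (1 - r^2)^2/4, g^{θθ} = (1 - r^2)^2/(4*r^2)
R = g^{ij} R_{ij} = ((1 - r^2)^2/4)(-4/(r^2 - 1)^2) + ((1 - r^2)^2/(4*r^2))(-4*r^2/(r^2 - 1)^2) = -2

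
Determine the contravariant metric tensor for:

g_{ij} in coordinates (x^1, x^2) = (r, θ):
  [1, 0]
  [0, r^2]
The metric is diagonal, so g^{ij} is diagonal with entries 1/g_{ii}: diag(1, 1/(r^2)).
g^{ij}:
  [1, 0]
  [0, 1/r^2]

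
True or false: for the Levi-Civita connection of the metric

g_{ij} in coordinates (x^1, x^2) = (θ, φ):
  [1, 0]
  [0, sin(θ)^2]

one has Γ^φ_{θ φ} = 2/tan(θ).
Γ^φ_{θ φ} = (1/2) g^{φφ} (∂_θ g_{φφ} + ∂_φ g_{φθ} - ∂_φ g_{θφ}) = (1/2)(1/sin(θ)^2)((sin(2*θ)) + (0) - (0)) = 1/tan(θ)
This differs from the proposed value 2/tan(θ).
False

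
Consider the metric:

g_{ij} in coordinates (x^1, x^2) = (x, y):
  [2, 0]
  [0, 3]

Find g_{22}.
With x^1 = x, x^2 = y, g_{22} = g_{yy} is the row-2, column-2 entry of the matrix.
g_{22} = 3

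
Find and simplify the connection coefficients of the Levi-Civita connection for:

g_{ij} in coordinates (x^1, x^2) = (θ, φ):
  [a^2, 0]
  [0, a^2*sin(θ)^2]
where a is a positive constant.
Using Γ^k_{ij} = (1/2) g^{km} (∂_i g_{mj} + ∂_j g_{mi} - ∂_m g_{ij}); the metric is diagonal, so only the m = k term contributes.
Non-zero symbols (using the symmetry Γ^k_{ij} = Γ^k_{ji}):
Γ^θ_{φ φ} = (1/2) g^{θθ} (∂_φ g_{θφ} + ∂_φ g_{θφ} - ∂_θ g_{φφ}) = (1/2)(1/a^2)((0) + (0) - (a^2*sin(2*θ))) = -sin(2*θ)/2
Γ^φ_{θ φ} = (1/2) g^{φφ} (∂_θ g_{φφ} + ∂_φ g_{φθ} - ∂_φ g_{θφ}) = (1/2)(1/(a^2*sin(θ)^2))((a^2*sin(2*θ)) + (0) - (0)) = 1/tan(θ)
All other Christoffel symbols are zero.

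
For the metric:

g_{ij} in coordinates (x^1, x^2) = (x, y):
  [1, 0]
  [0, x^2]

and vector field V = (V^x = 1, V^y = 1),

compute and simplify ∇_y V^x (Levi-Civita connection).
Non-zero Christoffel symbols:
Γ^x_{y y} = -x
Γ^y_{x y} = 1/x
∇_y V^x = ∂_y V^x + Γ^x_{y j} V^j
  = (0) + (0)(1) + (-x)(1)
  = -x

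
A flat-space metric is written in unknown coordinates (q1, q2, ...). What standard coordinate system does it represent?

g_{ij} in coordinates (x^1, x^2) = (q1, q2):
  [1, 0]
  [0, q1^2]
The line element ds^2 = dq1^2 + q1^2 dq2^2 is dr^2 + r^2 dθ^2 with q1 = r, q2 = θ.
polar coordinates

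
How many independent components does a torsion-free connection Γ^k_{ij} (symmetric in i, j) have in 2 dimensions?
Γ^k_{ij} has n choices for the upper index and n(n+1)/2 independent symmetric lower index pairs.
Total = 2 × 2×3/2 = 2 × 3 = 6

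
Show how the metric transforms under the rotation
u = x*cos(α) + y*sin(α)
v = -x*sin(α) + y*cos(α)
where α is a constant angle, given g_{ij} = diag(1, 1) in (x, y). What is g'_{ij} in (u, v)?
Invert the transformation: x = u*cos(α) - v*sin(α), y = u*sin(α) + v*cos(α)
g'_{ij} = (∂x^k/∂x'^i)(∂x^l/∂x'^j) g_{kl}; with g_{kl} = δ_{kl} this is Σ_k (∂x^k/∂x'^i)(∂x^k/∂x'^j).
Jacobian: ∂x/∂u = cos(α), ∂x/∂v = -sin(α), ∂y/∂u = sin(α), ∂y/∂v = cos(α)
g'_{uu} = (cos(α))(cos(α)) + (sin(α))(sin(α)) = 1
g'_{uv} = (cos(α))(-sin(α)) + (sin(α))(cos(α)) = 0
g'_{vv} = (-sin(α))(-sin(α)) + (cos(α))(cos(α)) = 1
g'_{ij} = diag(1, 1)
The Euclidean metric is invariant under rotations.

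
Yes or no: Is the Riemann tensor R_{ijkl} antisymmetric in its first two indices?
R_{ijkl} = -R_{jikl} (follows from metric compatibility).
Yes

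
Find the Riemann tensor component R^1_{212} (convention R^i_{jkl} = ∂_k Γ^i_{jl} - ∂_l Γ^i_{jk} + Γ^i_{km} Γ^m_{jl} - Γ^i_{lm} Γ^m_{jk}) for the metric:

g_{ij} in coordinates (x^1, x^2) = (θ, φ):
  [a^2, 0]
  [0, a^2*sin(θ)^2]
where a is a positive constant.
Non-zero Christoffel symbols (Γ^k_{ij} = Γ^k_{ji}):
Γ^θ_{φ φ} = -sin(2*θ)/2
Γ^φ_{θ φ} = 1/tan(θ)
R^θ_{φ θ φ} = ∂_θ Γ^θ_{φ φ} - ∂_φ Γ^θ_{φ θ} + Γ^θ_{θ m} Γ^m_{φ φ} - Γ^θ_{φ m} Γ^m_{φ θ}
  = (-cos(2*θ)) - (0) + (0) - (-cos(θ)^2) = sin(θ)^2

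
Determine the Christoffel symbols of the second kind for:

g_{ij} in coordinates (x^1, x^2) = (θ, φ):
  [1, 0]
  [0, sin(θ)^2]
Using Γ^k_{ij} = (1/2) g^{km} (∂_i g_{mj} + ∂_j g_{mi} - ∂_m g_{ij}); the metric is diagonal, so only the m = k term contributes.
Non-zero symbols (using the symmetry Γ^k_{ij} = Γ^k_{ji}):
Γ^θ_{φ φ} = (1/2) g^{θθ} (∂_φ g_{θφ} + ∂_φ g_{θφ} - ∂_θ g_{φφ}) = (1/2)(1)((0) + (0) - (sin(2*θ))) = -sin(2*θ)/2
Γ^φ_{θ φ} = (1/2) g^{φφ} (∂_θ g_{φφ} + ∂_φ g_{φθ} - ∂_φ g_{θφ}) = (1/2)(1/sin(θ)^2)((sin(2*θ)) + (0) - (0)) = 1/tan(θ)
All other Christoffel symbols are zero.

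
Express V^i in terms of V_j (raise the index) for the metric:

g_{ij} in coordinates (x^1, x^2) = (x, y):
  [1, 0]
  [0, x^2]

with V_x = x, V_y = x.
Inverse metric (diagonal): g^{xx} = 1, g^{yy} = 1/x^2
V^i = g^{ij} V_j:
V^x = (1)(x) + (0)(x) = x
V^y = (0)(x) + (1/x^2)(x) = 1/x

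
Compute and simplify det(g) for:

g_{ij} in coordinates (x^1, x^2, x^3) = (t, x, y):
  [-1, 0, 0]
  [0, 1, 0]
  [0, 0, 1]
Diagonal metric: det(g) = g_{11}·g_{22}·g_{33}
= (-1)·(1)·(1)
det(g) = -1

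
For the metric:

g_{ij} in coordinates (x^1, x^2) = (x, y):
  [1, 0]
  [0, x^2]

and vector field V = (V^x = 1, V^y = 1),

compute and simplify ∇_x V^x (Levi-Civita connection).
Non-zero Christoffel symbols:
Γ^x_{y y} = -x
Γ^y_{x y} = 1/x
∇_x V^x = ∂_x V^x + Γ^x_{x j} V^j
  = (0) + (0)(1) + (0)(1)
  = 0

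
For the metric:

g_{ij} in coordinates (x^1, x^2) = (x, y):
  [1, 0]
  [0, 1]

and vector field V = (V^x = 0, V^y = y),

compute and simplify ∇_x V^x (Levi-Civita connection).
All Christoffel symbols are zero.
∇_x V^x = ∂_x V^x + Γ^x_{x j} V^j
  = (0) + (0)(0) + (0)(y)
  = 0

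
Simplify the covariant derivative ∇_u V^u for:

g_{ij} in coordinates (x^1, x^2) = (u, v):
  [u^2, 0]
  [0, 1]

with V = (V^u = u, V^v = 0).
Non-zero Christoffel symbols:
Γ^u_{u u} = 1/u
∇_u V^u = ∂_u V^u + Γ^u_{u j} V^j
  = (1) + (1/u)(u) + (0)(0)
  = 2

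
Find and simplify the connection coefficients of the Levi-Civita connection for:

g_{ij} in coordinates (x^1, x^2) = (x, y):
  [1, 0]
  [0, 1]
Using Γ^k_{ij} = (1/2) g^{km} (∂_i g_{mj} + ∂_j g_{mi} - ∂_m g_{ij}); the metric is diagonal, so only the m = k term contributes.
Every metric component is constant, so all ∂_m g_{ij} = 0 and every Christoffel symbol vanishes.
All Christoffel symbols are zero.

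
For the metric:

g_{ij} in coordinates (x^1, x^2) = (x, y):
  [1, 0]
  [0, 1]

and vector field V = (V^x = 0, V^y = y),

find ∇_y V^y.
All Christoffel symbols are zero.
∇_y V^y = ∂_y V^y + Γ^y_{y j} V^j
  = (1) + (0)(0) + (0)(y)
  = 1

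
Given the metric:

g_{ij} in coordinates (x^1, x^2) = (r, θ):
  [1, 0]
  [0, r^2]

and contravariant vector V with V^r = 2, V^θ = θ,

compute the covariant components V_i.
V_i = g_{ij} V^j:
V_r = (1)(2) + (0)(θ) = 2
V_θ = (0)(2) + (r^2)(θ) = r^2*θ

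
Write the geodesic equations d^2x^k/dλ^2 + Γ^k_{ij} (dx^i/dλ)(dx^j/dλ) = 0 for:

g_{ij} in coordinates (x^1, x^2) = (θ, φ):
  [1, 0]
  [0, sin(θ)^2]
Geodesic equation: d^2x^k/dλ^2 + Γ^k_{ij} (dx^i/dλ)(dx^j/dλ) = 0.
Non-zero Christoffel symbols:
Γ^θ_{φ φ} = -sin(2*θ)/2
Γ^φ_{θ φ} = 1/tan(θ)
Substituting (the symmetric pair Γ^k_{ij}, Γ^k_{ji} combines into a factor 2):
d^2θ/dλ^2 - (sin(2*θ)/2) (dφ/dλ)^2 = 0
d^2φ/dλ^2 + (2/tan(θ)) (dθ/dλ)(dφ/dλ) = 0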